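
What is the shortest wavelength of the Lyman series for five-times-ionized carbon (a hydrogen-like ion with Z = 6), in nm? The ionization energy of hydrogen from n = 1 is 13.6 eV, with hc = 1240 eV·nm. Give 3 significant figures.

2.53 nm

The Lyman series has lower level n_f = 1; the series limit corresponds to n_i → ∞.
ΔE_max = 13.6 × 36 / 1² = 489.6 eV.
λ_min = 1240 / 489.6 = 2.53 nm.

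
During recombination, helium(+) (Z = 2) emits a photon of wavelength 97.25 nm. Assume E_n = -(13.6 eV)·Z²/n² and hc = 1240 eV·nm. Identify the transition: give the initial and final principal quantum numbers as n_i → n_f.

The photon energy is ΔE = hc/λ = 1240 / 97.25 = 12.75 eV.
With Z = 2, ΔE = 54.40 × (1/n_f² − 1/n_i²), so 1/n_f² − 1/n_i² = 0.2344.
Trying n_f = 2 gives 1/n_i² = 0.01561, i.e. n_i ≈ 8; this pair matches.

n_i = 8, n_f = 2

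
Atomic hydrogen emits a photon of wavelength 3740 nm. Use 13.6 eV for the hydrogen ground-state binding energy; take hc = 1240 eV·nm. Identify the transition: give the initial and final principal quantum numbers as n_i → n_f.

n_i = 8, n_f = 5

The photon energy is ΔE = hc/λ = 1240 / 3740 = 0.3316 eV.
With Z = 1, ΔE = 13.60 × (1/n_f² − 1/n_i²), so 1/n_f² − 1/n_i² = 0.02438.
Trying n_f = 5 gives 1/n_i² = 0.01562, i.e. n_i ≈ 8; this pair matches.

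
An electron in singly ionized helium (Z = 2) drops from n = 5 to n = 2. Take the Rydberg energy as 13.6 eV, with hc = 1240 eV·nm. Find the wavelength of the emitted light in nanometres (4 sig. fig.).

For Z = 2 the level energies scale as Z², so the effective Rydberg energy is 13.6 × 4 = 54.40 eV.
ΔE = 54.40 × (1/2² − 1/5²) = 54.40 × 0.2100 = 11.42 eV.
λ = hc/ΔE = 1240 / 11.42 = 108.5 nm.

108.5 nm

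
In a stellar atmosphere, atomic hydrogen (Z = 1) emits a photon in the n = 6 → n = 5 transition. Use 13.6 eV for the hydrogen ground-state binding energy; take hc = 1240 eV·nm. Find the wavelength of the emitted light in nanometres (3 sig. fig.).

ΔE = 13.60 × (1/5² − 1/6²) = 13.60 × 0.01222 = 0.1662 eV.
λ = hc/ΔE = 1240 / 0.1662 = 7460 nm.

7460 nm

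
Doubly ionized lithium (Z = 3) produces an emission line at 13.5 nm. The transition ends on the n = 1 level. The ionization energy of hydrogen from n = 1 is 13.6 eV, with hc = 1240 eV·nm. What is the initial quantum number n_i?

The photon energy is ΔE = hc/λ = 1240 / 13.5 = 91.85 eV.
With Z = 3, ΔE = 122.4 × (1/n_f² − 1/n_i²), so 1/n_f² − 1/n_i² = 0.7504.
With n_f = 1: 1/n_i² = 1/1 − 0.7504 = 0.2496, so n_i ≈ 2.00.

n_i = 2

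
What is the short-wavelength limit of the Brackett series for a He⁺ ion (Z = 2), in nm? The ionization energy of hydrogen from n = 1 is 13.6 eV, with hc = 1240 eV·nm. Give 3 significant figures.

365 nm

The Brackett series has lower level n_f = 4; the series limit corresponds to n_i → ∞.
ΔE_max = 13.6 × 4 / 4² = 3.400 eV.
λ_min = 1240 / 3.400 = 365 nm.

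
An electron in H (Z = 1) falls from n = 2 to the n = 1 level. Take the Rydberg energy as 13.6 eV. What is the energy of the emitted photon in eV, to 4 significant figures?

10.20 eV

E_2 = −13.60/4 = −3.400 eV and E_1 = −13.60/1 = −13.60 eV.
The photon energy is |E_2 − E_1| = 10.20 eV.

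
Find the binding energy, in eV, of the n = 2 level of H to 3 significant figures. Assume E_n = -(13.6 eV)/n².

3.40 eV

E_2 = −13.60/4 = −3.40 eV, so ionization (to E = 0) requires 3.40 eV.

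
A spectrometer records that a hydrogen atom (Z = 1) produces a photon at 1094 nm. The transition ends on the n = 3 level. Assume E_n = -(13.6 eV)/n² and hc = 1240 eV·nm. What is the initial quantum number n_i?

The photon energy is ΔE = hc/λ = 1240 / 1094 = 1.133 eV.
With Z = 1, ΔE = 13.60 × (1/n_f² − 1/n_i²), so 1/n_f² − 1/n_i² = 0.08334.
With n_f = 3: 1/n_i² = 1/9 − 0.08334 = 0.02777, so n_i ≈ 6.00.

n_i = 6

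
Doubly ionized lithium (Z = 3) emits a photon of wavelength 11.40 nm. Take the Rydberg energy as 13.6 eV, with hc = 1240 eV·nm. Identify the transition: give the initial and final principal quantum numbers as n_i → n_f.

The photon energy is ΔE = hc/λ = 1240 / 11.40 = 108.8 eV.
With Z = 3, ΔE = 122.4 × (1/n_f² − 1/n_i²), so 1/n_f² − 1/n_i² = 0.8887.
Trying n_f = 1 gives 1/n_i² = 0.1113, i.e. n_i ≈ 3; this pair matches.

n_i = 3, n_f = 1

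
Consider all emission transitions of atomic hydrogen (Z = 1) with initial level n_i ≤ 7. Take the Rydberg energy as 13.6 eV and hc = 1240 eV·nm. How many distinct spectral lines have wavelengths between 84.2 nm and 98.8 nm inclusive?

4

Enumerate all n_i → n_f pairs with 1 ≤ n_f < n_i ≤ 7 and compute λ = 1240 / [13.6·1·(1/n_f² − 1/n_i²)].
Lines falling in [84.2, 98.8] nm: 7→1 (93.08 nm), 6→1 (93.78 nm), 5→1 (94.98 nm), 4→1 (97.25 nm).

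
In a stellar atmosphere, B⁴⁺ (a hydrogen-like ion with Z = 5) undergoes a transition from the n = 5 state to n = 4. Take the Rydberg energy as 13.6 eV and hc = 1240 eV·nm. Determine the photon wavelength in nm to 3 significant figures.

For Z = 5 the level energies scale as Z², so the effective Rydberg energy is 13.6 × 25 = 340.0 eV.
ΔE = 340.0 × (1/4² − 1/5²) = 340.0 × 0.02250 = 7.650 eV.
λ = hc/ΔE = 1240 / 7.650 = 162 nm.

162 nm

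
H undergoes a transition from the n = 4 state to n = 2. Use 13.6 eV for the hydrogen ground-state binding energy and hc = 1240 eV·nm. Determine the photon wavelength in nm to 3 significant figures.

ΔE = 13.60 × (1/2² − 1/4²) = 13.60 × 0.1875 = 2.550 eV.
λ = hc/ΔE = 1240 / 2.550 = 486 nm.

486 nm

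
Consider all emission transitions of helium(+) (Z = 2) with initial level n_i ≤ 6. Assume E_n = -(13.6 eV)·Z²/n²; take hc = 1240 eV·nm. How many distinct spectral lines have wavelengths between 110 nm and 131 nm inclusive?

Enumerate all n_i → n_f pairs with 1 ≤ n_f < n_i ≤ 6 and compute λ = 1240 / [13.6·4·(1/n_f² − 1/n_i²)].
Lines falling in [110, 131] nm: 4→2 (121.6 nm).

1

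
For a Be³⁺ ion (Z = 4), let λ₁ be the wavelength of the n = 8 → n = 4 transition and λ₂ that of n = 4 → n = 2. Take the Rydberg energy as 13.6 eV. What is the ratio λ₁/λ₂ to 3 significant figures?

λ ∝ 1/ΔE ∝ 1/(1/n_f² − 1/n_i²), and the Z² and hc factors cancel in the ratio.
λ₁/λ₂ = (1/2² − 1/4²)/(1/4² − 1/8²) = 0.1875/0.04688 = 4.00.

4.00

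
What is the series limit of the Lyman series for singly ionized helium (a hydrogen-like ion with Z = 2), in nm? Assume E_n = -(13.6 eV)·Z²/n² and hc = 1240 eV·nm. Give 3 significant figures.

22.8 nm

The Lyman series has lower level n_f = 1; the series limit corresponds to n_i → ∞.
ΔE_max = 13.6 × 4 / 1² = 54.40 eV.
λ_min = 1240 / 54.40 = 22.8 nm.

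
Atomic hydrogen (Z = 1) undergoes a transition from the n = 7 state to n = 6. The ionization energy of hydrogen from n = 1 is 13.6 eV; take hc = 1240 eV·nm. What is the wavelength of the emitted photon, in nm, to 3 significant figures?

ΔE = 13.60 × (1/6² − 1/7²) = 13.60 × 0.007370 = 0.1002 eV.
λ = hc/ΔE = 1240 / 0.1002 = 12400 nm.

12400 nm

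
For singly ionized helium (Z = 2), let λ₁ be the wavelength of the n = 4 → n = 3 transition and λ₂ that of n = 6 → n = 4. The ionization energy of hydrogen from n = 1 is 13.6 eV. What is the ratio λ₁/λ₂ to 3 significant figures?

λ ∝ 1/ΔE ∝ 1/(1/n_f² − 1/n_i²), and the Z² and hc factors cancel in the ratio.
λ₁/λ₂ = (1/4² − 1/6²)/(1/3² − 1/4²) = 0.03472/0.04861 = 0.714.

0.714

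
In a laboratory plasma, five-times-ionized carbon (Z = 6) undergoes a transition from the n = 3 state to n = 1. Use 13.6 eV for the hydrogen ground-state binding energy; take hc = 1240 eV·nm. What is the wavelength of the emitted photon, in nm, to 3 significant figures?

2.85 nm

For Z = 6 the level energies scale as Z², so the effective Rydberg energy is 13.6 × 36 = 489.6 eV.
ΔE = 489.6 × (1/1² − 1/3²) = 489.6 × 0.8889 = 435.2 eV.
λ = hc/ΔE = 1240 / 435.2 = 2.85 nm.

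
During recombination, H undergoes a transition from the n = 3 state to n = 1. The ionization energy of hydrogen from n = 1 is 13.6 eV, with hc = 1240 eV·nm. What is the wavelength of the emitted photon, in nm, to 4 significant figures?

ΔE = 13.60 × (1/1² − 1/3²) = 13.60 × 0.8889 = 12.09 eV.
λ = hc/ΔE = 1240 / 12.09 = 102.6 nm.
This line belongs to the Lyman series.

102.6 nm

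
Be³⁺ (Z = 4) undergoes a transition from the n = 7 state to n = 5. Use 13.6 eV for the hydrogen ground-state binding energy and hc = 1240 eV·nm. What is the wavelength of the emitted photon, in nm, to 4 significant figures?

For Z = 4 the level energies scale as Z², so the effective Rydberg energy is 13.6 × 16 = 217.6 eV.
ΔE = 217.6 × (1/5² − 1/7²) = 217.6 × 0.01959 = 4.263 eV.
λ = hc/ΔE = 1240 / 4.263 = 290.9 nm.

290.9 nm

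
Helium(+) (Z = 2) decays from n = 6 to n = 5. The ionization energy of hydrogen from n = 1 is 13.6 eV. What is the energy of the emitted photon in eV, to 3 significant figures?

0.665 eV

The Bohr energies scale as Z², so for Z = 2: E_n = −54.40/n² eV.
E_6 = −54.40/36 = −1.511 eV and E_5 = −54.40/25 = −2.176 eV.
The photon energy is |E_6 − E_5| = 0.665 eV.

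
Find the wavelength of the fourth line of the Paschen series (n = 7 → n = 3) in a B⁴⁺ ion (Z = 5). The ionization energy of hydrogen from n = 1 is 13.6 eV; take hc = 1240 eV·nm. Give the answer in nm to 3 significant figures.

40.2 nm

The Paschen series terminates on n_f = 3; the fourth line has n_i = 3+4 = 7.
ΔE = 340.0 × (1/3² − 1/7²) = 30.84 eV.
λ = 1240 / 30.84 = 40.2 nm.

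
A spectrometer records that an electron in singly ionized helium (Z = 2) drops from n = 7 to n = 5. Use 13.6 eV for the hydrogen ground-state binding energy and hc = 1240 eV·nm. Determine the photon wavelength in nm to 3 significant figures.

For Z = 2 the level energies scale as Z², so the effective Rydberg energy is 13.6 × 4 = 54.40 eV.
ΔE = 54.40 × (1/5² − 1/7²) = 54.40 × 0.01959 = 1.066 eV.
λ = hc/ΔE = 1240 / 1.066 = 1160 nm.

1160 nm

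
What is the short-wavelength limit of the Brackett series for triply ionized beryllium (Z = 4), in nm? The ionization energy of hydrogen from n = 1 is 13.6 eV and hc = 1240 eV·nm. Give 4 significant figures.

91.18 nm

The Brackett series has lower level n_f = 4; the series limit corresponds to n_i → ∞.
ΔE_max = 13.6 × 16 / 4² = 13.60 eV.
λ_min = 1240 / 13.60 = 91.18 nm.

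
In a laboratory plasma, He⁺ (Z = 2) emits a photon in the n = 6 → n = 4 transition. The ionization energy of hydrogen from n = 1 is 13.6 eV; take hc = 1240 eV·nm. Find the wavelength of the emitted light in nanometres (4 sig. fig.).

656.5 nm

For Z = 2 the level energies scale as Z², so the effective Rydberg energy is 13.6 × 4 = 54.40 eV.
ΔE = 54.40 × (1/4² − 1/6²) = 54.40 × 0.03472 = 1.889 eV.
λ = hc/ΔE = 1240 / 1.889 = 656.5 nm.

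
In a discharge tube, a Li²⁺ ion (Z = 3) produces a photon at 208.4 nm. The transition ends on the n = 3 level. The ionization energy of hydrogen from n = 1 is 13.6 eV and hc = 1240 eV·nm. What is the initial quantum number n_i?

The photon energy is ΔE = hc/λ = 1240 / 208.4 = 5.950 eV.
With Z = 3, ΔE = 122.4 × (1/n_f² − 1/n_i²), so 1/n_f² − 1/n_i² = 0.04861.
With n_f = 3: 1/n_i² = 1/9 − 0.04861 = 0.06250, so n_i ≈ 4.00.

n_i = 4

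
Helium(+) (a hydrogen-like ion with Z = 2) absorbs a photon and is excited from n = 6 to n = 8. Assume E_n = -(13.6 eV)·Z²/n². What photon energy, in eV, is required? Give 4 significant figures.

0.6611 eV

The Bohr energies scale as Z², so for Z = 2: E_n = −54.40/n² eV.
E_8 = −54.40/64 = −0.8500 eV and E_6 = −54.40/36 = −1.511 eV.
The photon energy is |E_8 − E_6| = 0.6611 eV.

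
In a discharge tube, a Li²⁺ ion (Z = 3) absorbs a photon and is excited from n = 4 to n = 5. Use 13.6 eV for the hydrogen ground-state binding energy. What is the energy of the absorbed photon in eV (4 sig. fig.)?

2.754 eV

The Bohr energies scale as Z², so for Z = 3: E_n = −122.4/n² eV.
E_5 = −122.4/25 = −4.896 eV and E_4 = −122.4/16 = −7.650 eV.
The photon energy is |E_5 − E_4| = 2.754 eV.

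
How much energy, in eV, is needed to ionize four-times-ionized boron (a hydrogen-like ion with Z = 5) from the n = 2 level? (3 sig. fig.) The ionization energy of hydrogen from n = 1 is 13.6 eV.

85.0 eV

E_n = −13.6 Z²/n² = −340.0/n² eV for Z = 5.
E_2 = −340.0/4 = −85.0 eV, so ionization (to E = 0) requires 85.0 eV.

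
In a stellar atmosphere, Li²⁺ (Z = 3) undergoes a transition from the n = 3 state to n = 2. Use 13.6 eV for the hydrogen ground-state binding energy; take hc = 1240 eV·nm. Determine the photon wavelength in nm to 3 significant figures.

72.9 nm

For Z = 3 the level energies scale as Z², so the effective Rydberg energy is 13.6 × 9 = 122.4 eV.
ΔE = 122.4 × (1/2² − 1/3²) = 122.4 × 0.1389 = 17.00 eV.
λ = hc/ΔE = 1240 / 17.00 = 72.9 nm.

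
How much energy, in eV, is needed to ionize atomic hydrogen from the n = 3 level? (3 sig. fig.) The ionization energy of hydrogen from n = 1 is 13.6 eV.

1.51 eV

E_3 = −13.60/9 = −1.51 eV, so ionization (to E = 0) requires 1.51 eV.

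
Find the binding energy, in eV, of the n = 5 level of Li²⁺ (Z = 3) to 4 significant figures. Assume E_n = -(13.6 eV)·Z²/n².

E_n = −13.6 Z²/n² = −122.4/n² eV for Z = 3.
E_5 = −122.4/25 = −4.896 eV, so ionization (to E = 0) requires 4.896 eV.

4.896 eV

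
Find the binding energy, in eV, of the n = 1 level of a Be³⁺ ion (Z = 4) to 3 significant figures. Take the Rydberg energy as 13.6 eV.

E_n = −13.6 Z²/n² = −217.6/n² eV for Z = 4.
E_1 = −217.6/1 = −218 eV, so ionization (to E = 0) requires 218 eV.

218 eV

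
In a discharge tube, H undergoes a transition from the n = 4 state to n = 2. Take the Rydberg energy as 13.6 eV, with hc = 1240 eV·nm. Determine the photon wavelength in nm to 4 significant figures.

ΔE = 13.60 × (1/2² − 1/4²) = 13.60 × 0.1875 = 2.550 eV.
λ = hc/ΔE = 1240 / 2.550 = 486.3 nm.

486.3 nm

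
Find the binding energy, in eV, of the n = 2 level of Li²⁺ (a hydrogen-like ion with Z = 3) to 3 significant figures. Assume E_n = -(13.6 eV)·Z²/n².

E_n = −13.6 Z²/n² = −122.4/n² eV for Z = 3.
E_2 = −122.4/4 = −30.6 eV, so ionization (to E = 0) requires 30.6 eV.

30.6 eV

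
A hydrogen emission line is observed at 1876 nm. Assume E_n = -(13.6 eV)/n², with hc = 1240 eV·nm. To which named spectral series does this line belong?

ΔE = 1240/1876 = 0.6610 eV.
This matches 13.6 × (1/3² − 1/4²), so n_f = 3: the Paschen series.

Paschen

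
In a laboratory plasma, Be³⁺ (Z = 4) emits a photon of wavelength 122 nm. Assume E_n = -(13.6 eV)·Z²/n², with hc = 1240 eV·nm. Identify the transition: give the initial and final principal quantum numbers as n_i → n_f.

The photon energy is ΔE = hc/λ = 1240 / 122 = 10.16 eV.
With Z = 4, ΔE = 217.6 × (1/n_f² − 1/n_i²), so 1/n_f² − 1/n_i² = 0.04671.
Trying n_f = 4 gives 1/n_i² = 0.01579, i.e. n_i ≈ 8; this pair matches.

n_i = 8, n_f = 4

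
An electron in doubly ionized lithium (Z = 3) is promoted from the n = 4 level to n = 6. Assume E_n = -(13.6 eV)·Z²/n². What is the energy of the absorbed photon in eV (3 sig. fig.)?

The Bohr energies scale as Z², so for Z = 3: E_n = −122.4/n² eV.
E_6 = −122.4/36 = −3.400 eV and E_4 = −122.4/16 = −7.650 eV.
The photon energy is |E_6 − E_4| = 4.25 eV.

4.25 eV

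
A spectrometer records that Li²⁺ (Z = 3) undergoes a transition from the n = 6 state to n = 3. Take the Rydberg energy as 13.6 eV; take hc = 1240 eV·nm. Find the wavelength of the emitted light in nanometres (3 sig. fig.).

For Z = 3 the level energies scale as Z², so the effective Rydberg energy is 13.6 × 9 = 122.4 eV.
ΔE = 122.4 × (1/3² − 1/6²) = 122.4 × 0.08333 = 10.20 eV.
λ = hc/ΔE = 1240 / 10.20 = 122 nm.

122 nm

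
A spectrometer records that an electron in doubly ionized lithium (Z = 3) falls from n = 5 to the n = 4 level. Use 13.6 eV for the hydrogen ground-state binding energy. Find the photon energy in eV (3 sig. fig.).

The Bohr energies scale as Z², so for Z = 3: E_n = −122.4/n² eV.
E_5 = −122.4/25 = −4.896 eV and E_4 = −122.4/16 = −7.650 eV.
The photon energy is |E_5 − E_4| = 2.75 eV.

2.75 eV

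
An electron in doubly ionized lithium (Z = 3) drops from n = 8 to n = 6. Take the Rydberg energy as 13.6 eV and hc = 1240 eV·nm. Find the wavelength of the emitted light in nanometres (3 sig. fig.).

834 nm

For Z = 3 the level energies scale as Z², so the effective Rydberg energy is 13.6 × 9 = 122.4 eV.
ΔE = 122.4 × (1/6² − 1/8²) = 122.4 × 0.01215 = 1.488 eV.
λ = hc/ΔE = 1240 / 1.488 = 834 nm.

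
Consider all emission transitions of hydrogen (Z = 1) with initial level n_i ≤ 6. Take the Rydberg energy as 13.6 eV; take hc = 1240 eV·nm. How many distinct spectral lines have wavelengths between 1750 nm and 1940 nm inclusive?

1

Enumerate all n_i → n_f pairs with 1 ≤ n_f < n_i ≤ 6 and compute λ = 1240 / [13.6·1·(1/n_f² − 1/n_i²)].
Lines falling in [1750, 1940] nm: 4→3 (1876 nm).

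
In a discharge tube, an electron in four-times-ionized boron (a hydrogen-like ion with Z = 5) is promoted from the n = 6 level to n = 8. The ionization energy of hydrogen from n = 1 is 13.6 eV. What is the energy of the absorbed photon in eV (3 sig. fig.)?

4.13 eV

The Bohr energies scale as Z², so for Z = 5: E_n = −340.0/n² eV.
E_8 = −340.0/64 = −5.313 eV and E_6 = −340.0/36 = −9.444 eV.
The photon energy is |E_8 − E_6| = 4.13 eV.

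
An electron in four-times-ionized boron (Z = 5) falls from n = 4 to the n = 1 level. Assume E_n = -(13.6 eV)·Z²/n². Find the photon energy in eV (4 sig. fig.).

318.8 eV

The Bohr energies scale as Z², so for Z = 5: E_n = −340.0/n² eV.
E_4 = −340.0/16 = −21.25 eV and E_1 = −340.0/1 = −340.0 eV.
The photon energy is |E_4 − E_1| = 318.8 eV.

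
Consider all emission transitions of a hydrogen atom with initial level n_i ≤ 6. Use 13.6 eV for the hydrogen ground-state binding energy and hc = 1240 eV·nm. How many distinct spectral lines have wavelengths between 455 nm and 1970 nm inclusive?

5

Enumerate all n_i → n_f pairs with 1 ≤ n_f < n_i ≤ 6 and compute λ = 1240 / [13.6·1·(1/n_f² − 1/n_i²)].
Lines falling in [455, 1970] nm: 4→2 (486.3 nm), 3→2 (656.5 nm), 6→3 (1094 nm), 5→3 (1282 nm), 4→3 (1876 nm).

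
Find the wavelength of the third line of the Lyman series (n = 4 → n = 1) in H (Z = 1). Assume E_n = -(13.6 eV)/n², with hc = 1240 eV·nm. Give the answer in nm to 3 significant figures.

The Lyman series terminates on n_f = 1; the third line has n_i = 1+3 = 4.
ΔE = 13.60 × (1/1² − 1/4²) = 12.75 eV.
λ = 1240 / 12.75 = 97.3 nm.

97.3 nm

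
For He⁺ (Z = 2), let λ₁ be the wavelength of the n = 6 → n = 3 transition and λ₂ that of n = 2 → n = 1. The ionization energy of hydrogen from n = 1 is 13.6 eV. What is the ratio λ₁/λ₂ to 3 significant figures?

9.00

λ ∝ 1/ΔE ∝ 1/(1/n_f² − 1/n_i²), and the Z² and hc factors cancel in the ratio.
λ₁/λ₂ = (1/1² − 1/2²)/(1/3² − 1/6²) = 0.7500/0.08333 = 9.00.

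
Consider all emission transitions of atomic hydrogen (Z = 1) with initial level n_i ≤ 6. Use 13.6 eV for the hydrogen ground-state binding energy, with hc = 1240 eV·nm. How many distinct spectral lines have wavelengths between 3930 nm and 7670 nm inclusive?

2

Enumerate all n_i → n_f pairs with 1 ≤ n_f < n_i ≤ 6 and compute λ = 1240 / [13.6·1·(1/n_f² − 1/n_i²)].
Lines falling in [3930, 7670] nm: 5→4 (4052 nm), 6→5 (7460 nm).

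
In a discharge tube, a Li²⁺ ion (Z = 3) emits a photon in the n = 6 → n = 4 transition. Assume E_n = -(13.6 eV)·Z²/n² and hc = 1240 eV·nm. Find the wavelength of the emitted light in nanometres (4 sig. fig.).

291.8 nm

For Z = 3 the level energies scale as Z², so the effective Rydberg energy is 13.6 × 9 = 122.4 eV.
ΔE = 122.4 × (1/4² − 1/6²) = 122.4 × 0.03472 = 4.250 eV.
λ = hc/ΔE = 1240 / 4.250 = 291.8 nm.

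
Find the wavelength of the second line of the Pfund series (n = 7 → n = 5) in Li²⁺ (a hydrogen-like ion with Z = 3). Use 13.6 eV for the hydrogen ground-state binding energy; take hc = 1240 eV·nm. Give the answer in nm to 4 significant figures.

The Pfund series terminates on n_f = 5; the second line has n_i = 5+2 = 7.
ΔE = 122.4 × (1/5² − 1/7²) = 2.398 eV.
λ = 1240 / 2.398 = 517.1 nm.

517.1 nm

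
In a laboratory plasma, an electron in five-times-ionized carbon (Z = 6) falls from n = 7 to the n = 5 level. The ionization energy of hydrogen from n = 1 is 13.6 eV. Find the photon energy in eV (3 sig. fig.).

9.59 eV

The Bohr energies scale as Z², so for Z = 6: E_n = −489.6/n² eV.
E_7 = −489.6/49 = −9.992 eV and E_5 = −489.6/25 = −19.58 eV.
The photon energy is |E_7 − E_5| = 9.59 eV.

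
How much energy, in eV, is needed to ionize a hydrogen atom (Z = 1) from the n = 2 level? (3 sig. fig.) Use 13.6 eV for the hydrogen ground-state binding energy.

3.40 eV

E_2 = −13.60/4 = −3.40 eV, so ionization (to E = 0) requires 3.40 eV.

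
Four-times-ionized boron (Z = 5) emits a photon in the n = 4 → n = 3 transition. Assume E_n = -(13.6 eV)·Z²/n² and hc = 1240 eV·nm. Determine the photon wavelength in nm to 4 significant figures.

75.03 nm

For Z = 5 the level energies scale as Z², so the effective Rydberg energy is 13.6 × 25 = 340.0 eV.
ΔE = 340.0 × (1/3² − 1/4²) = 340.0 × 0.04861 = 16.53 eV.
λ = hc/ΔE = 1240 / 16.53 = 75.03 nm.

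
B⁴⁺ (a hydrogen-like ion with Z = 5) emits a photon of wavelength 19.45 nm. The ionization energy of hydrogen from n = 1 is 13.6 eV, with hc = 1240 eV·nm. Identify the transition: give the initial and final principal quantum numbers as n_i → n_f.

The photon energy is ΔE = hc/λ = 1240 / 19.45 = 63.75 eV.
With Z = 5, ΔE = 340.0 × (1/n_f² − 1/n_i²), so 1/n_f² − 1/n_i² = 0.1875.
Trying n_f = 2 gives 1/n_i² = 0.06249, i.e. n_i ≈ 4; this pair matches.

n_i = 4, n_f = 2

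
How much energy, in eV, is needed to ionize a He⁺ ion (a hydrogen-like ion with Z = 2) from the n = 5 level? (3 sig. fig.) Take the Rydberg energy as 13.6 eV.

2.18 eV

E_n = −13.6 Z²/n² = −54.40/n² eV for Z = 2.
E_5 = −54.40/25 = −2.18 eV, so ionization (to E = 0) requires 2.18 eV.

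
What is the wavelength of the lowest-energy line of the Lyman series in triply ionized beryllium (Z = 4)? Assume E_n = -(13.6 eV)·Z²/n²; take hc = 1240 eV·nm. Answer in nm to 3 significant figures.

The Lyman series terminates on n_f = 1; the first line has n_i = 1+1 = 2.
ΔE = 217.6 × (1/1² − 1/2²) = 163.2 eV.
λ = 1240 / 163.2 = 7.60 nm.

7.60 nm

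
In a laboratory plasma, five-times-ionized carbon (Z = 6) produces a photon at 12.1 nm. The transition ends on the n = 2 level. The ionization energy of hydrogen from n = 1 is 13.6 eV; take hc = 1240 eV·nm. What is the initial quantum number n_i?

n_i = 5

The photon energy is ΔE = hc/λ = 1240 / 12.1 = 102.5 eV.
With Z = 6, ΔE = 489.6 × (1/n_f² − 1/n_i²), so 1/n_f² − 1/n_i² = 0.2093.
With n_f = 2: 1/n_i² = 1/4 − 0.2093 = 0.04069, so n_i ≈ 4.96.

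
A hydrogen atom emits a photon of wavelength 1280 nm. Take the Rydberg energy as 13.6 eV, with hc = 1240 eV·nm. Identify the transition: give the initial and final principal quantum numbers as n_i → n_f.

n_i = 5, n_f = 3

The photon energy is ΔE = hc/λ = 1240 / 1280 = 0.9688 eV.
With Z = 1, ΔE = 13.60 × (1/n_f² − 1/n_i²), so 1/n_f² − 1/n_i² = 0.07123.
Trying n_f = 3 gives 1/n_i² = 0.03988, i.e. n_i ≈ 5; this pair matches.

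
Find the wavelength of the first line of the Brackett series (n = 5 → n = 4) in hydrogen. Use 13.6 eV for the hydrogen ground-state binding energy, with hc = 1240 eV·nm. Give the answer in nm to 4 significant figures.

The Brackett series terminates on n_f = 4; the first line has n_i = 4+1 = 5.
ΔE = 13.60 × (1/4² − 1/5²) = 0.3060 eV.
λ = 1240 / 0.3060 = 4052 nm.

4052 nm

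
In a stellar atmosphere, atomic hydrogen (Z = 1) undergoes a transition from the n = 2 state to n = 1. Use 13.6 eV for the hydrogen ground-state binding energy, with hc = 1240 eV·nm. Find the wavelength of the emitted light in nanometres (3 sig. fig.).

122 nm

ΔE = 13.60 × (1/1² − 1/2²) = 13.60 × 0.7500 = 10.20 eV.
λ = hc/ΔE = 1240 / 10.20 = 122 nm.
This line belongs to the Lyman series.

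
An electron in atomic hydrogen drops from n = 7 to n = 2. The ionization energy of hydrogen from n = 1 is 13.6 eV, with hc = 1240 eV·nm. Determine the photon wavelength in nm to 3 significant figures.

ΔE = 13.60 × (1/2² − 1/7²) = 13.60 × 0.2296 = 3.122 eV.
λ = hc/ΔE = 1240 / 3.122 = 397 nm.

397 nm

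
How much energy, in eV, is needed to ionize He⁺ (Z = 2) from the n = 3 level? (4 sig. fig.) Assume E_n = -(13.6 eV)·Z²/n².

E_n = −13.6 Z²/n² = −54.40/n² eV for Z = 2.
E_3 = −54.40/9 = −6.044 eV, so ionization (to E = 0) requires 6.044 eV.

6.044 eV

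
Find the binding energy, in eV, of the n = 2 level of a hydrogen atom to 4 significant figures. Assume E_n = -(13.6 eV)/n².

3.400 eV

E_2 = −13.60/4 = −3.400 eV, so ionization (to E = 0) requires 3.400 eV.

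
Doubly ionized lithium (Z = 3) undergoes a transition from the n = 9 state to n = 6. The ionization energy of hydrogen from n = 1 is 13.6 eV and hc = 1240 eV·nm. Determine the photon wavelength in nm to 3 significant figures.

656 nm

For Z = 3 the level energies scale as Z², so the effective Rydberg energy is 13.6 × 9 = 122.4 eV.
ΔE = 122.4 × (1/6² − 1/9²) = 122.4 × 0.01543 = 1.889 eV.
λ = hc/ΔE = 1240 / 1.889 = 656 nm.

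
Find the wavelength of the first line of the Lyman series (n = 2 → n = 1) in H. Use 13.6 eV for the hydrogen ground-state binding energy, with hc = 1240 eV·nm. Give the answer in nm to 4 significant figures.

The Lyman series terminates on n_f = 1; the first line has n_i = 1+1 = 2.
ΔE = 13.60 × (1/1² − 1/2²) = 10.20 eV.
λ = 1240 / 10.20 = 121.6 nm.

121.6 nm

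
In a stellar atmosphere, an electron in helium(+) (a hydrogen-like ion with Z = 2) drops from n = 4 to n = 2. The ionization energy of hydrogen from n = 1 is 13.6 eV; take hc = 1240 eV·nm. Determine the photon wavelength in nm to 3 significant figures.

For Z = 2 the level energies scale as Z², so the effective Rydberg energy is 13.6 × 4 = 54.40 eV.
ΔE = 54.40 × (1/2² − 1/4²) = 54.40 × 0.1875 = 10.20 eV.
λ = hc/ΔE = 1240 / 10.20 = 122 nm.

122 nm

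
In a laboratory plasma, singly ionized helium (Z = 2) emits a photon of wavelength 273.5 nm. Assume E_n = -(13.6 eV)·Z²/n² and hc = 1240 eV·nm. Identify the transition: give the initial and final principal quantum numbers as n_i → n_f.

The photon energy is ΔE = hc/λ = 1240 / 273.5 = 4.534 eV.
With Z = 2, ΔE = 54.40 × (1/n_f² − 1/n_i²), so 1/n_f² − 1/n_i² = 0.08334.
Trying n_f = 3 gives 1/n_i² = 0.02777, i.e. n_i ≈ 6; this pair matches.

n_i = 6, n_f = 3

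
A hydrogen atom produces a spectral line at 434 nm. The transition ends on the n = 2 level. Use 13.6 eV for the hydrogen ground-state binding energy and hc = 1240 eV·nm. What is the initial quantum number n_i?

n_i = 5

The photon energy is ΔE = hc/λ = 1240 / 434 = 2.857 eV.
With Z = 1, ΔE = 13.60 × (1/n_f² − 1/n_i²), so 1/n_f² − 1/n_i² = 0.2101.
With n_f = 2: 1/n_i² = 1/4 − 0.2101 = 0.03992, so n_i ≈ 5.01.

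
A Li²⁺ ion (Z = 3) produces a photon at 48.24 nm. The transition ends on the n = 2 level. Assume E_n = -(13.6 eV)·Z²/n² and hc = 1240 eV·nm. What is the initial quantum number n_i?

The photon energy is ΔE = hc/λ = 1240 / 48.24 = 25.70 eV.
With Z = 3, ΔE = 122.4 × (1/n_f² − 1/n_i²), so 1/n_f² − 1/n_i² = 0.2100.
With n_f = 2: 1/n_i² = 1/4 − 0.2100 = 0.03999, so n_i ≈ 5.00.

n_i = 5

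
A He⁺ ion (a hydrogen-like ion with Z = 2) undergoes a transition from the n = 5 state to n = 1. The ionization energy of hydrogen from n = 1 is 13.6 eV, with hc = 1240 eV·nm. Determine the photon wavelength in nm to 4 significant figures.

For Z = 2 the level energies scale as Z², so the effective Rydberg energy is 13.6 × 4 = 54.40 eV.
ΔE = 54.40 × (1/1² − 1/5²) = 54.40 × 0.9600 = 52.22 eV.
λ = hc/ΔE = 1240 / 52.22 = 23.74 nm.

23.74 nm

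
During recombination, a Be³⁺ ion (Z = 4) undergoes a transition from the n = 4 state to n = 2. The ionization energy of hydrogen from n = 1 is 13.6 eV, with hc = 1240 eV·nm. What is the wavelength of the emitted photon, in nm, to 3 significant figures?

For Z = 4 the level energies scale as Z², so the effective Rydberg energy is 13.6 × 16 = 217.6 eV.
ΔE = 217.6 × (1/2² − 1/4²) = 217.6 × 0.1875 = 40.80 eV.
λ = hc/ΔE = 1240 / 40.80 = 30.4 nm.

30.4 nm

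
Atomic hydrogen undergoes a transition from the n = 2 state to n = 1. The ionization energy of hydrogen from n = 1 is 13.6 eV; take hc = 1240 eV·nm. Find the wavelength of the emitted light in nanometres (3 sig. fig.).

ΔE = 13.60 × (1/1² − 1/2²) = 13.60 × 0.7500 = 10.20 eV.
λ = hc/ΔE = 1240 / 10.20 = 122 nm.
This line belongs to the Lyman series.

122 nm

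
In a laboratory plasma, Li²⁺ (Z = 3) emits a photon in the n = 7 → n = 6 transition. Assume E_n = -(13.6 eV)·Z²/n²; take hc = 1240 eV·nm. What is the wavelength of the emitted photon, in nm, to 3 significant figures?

For Z = 3 the level energies scale as Z², so the effective Rydberg energy is 13.6 × 9 = 122.4 eV.
ΔE = 122.4 × (1/6² − 1/7²) = 122.4 × 0.007370 = 0.9020 eV.
λ = hc/ΔE = 1240 / 0.9020 = 1370 nm.

1370 nm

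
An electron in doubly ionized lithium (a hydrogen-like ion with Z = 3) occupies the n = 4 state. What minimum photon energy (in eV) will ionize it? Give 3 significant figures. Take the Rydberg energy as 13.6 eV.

E_n = −13.6 Z²/n² = −122.4/n² eV for Z = 3.
E_4 = −122.4/16 = −7.65 eV, so ionization (to E = 0) requires 7.65 eV.

7.65 eV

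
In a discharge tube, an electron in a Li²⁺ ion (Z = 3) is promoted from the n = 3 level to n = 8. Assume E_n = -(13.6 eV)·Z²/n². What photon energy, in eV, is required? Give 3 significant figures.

The Bohr energies scale as Z², so for Z = 3: E_n = −122.4/n² eV.
E_8 = −122.4/64 = −1.913 eV and E_3 = −122.4/9 = −13.60 eV.
The photon energy is |E_8 − E_3| = 11.7 eV.

11.7 eV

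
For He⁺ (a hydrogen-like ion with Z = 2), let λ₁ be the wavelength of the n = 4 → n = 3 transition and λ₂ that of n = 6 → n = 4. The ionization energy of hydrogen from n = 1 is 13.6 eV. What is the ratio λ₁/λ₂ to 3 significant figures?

0.714

λ ∝ 1/ΔE ∝ 1/(1/n_f² − 1/n_i²), and the Z² and hc factors cancel in the ratio.
λ₁/λ₂ = (1/4² − 1/6²)/(1/3² − 1/4²) = 0.03472/0.04861 = 0.714.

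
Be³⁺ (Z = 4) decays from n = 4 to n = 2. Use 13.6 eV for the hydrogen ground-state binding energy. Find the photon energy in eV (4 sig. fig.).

40.80 eV

The Bohr energies scale as Z², so for Z = 4: E_n = −217.6/n² eV.
E_4 = −217.6/16 = −13.60 eV and E_2 = −217.6/4 = −54.40 eV.
The photon energy is |E_4 − E_2| = 40.80 eV.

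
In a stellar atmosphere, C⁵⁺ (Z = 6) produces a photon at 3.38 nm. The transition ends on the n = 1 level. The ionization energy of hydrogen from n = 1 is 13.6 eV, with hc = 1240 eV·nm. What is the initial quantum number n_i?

The photon energy is ΔE = hc/λ = 1240 / 3.38 = 366.9 eV.
With Z = 6, ΔE = 489.6 × (1/n_f² − 1/n_i²), so 1/n_f² − 1/n_i² = 0.7493.
With n_f = 1: 1/n_i² = 1/1 − 0.7493 = 0.2507, so n_i ≈ 2.00.

n_i = 2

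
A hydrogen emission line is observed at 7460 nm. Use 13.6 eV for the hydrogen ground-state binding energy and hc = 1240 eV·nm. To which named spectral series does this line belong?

Pfund

ΔE = 1240/7460 = 0.1662 eV.
This matches 13.6 × (1/5² − 1/6²), so n_f = 5: the Pfund series.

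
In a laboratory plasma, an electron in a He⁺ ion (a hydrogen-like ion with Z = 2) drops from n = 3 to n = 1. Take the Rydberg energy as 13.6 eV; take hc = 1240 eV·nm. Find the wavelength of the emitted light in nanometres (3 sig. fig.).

25.6 nm

For Z = 2 the level energies scale as Z², so the effective Rydberg energy is 13.6 × 4 = 54.40 eV.
ΔE = 54.40 × (1/1² − 1/3²) = 54.40 × 0.8889 = 48.36 eV.
λ = hc/ΔE = 1240 / 48.36 = 25.6 nm.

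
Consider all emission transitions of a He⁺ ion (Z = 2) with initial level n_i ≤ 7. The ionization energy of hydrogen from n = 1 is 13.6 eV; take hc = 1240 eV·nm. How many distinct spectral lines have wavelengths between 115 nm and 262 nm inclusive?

Enumerate all n_i → n_f pairs with 1 ≤ n_f < n_i ≤ 7 and compute λ = 1240 / [13.6·4·(1/n_f² − 1/n_i²)].
Lines falling in [115, 262] nm: 4→2 (121.6 nm), 3→2 (164.1 nm), 7→3 (251.3 nm).

3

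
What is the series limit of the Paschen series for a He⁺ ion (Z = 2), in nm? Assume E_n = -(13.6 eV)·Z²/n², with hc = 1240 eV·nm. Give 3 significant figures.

205 nm

The Paschen series has lower level n_f = 3; the series limit corresponds to n_i → ∞.
ΔE_max = 13.6 × 4 / 3² = 6.044 eV.
λ_min = 1240 / 6.044 = 205 nm.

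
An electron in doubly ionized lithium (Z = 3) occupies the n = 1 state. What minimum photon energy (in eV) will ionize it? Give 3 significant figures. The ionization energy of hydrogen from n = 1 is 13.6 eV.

122 eV

E_n = −13.6 Z²/n² = −122.4/n² eV for Z = 3.
E_1 = −122.4/1 = −122 eV, so ionization (to E = 0) requires 122 eV.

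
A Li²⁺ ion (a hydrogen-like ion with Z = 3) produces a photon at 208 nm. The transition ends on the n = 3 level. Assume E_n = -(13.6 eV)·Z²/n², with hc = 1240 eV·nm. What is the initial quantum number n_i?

The photon energy is ΔE = hc/λ = 1240 / 208 = 5.962 eV.
With Z = 3, ΔE = 122.4 × (1/n_f² − 1/n_i²), so 1/n_f² − 1/n_i² = 0.04871.
With n_f = 3: 1/n_i² = 1/9 − 0.04871 = 0.06241, so n_i ≈ 4.00.

n_i = 4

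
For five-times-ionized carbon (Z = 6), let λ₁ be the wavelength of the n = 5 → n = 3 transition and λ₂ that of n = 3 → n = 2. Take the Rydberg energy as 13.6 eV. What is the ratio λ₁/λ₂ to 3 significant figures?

1.95

λ ∝ 1/ΔE ∝ 1/(1/n_f² − 1/n_i²), and the Z² and hc factors cancel in the ratio.
λ₁/λ₂ = (1/2² − 1/3²)/(1/3² − 1/5²) = 0.1389/0.07111 = 1.95.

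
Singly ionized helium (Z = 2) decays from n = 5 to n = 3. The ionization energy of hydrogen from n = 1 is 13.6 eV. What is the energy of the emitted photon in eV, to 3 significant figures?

3.87 eV

The Bohr energies scale as Z², so for Z = 2: E_n = −54.40/n² eV.
E_5 = −54.40/25 = −2.176 eV and E_3 = −54.40/9 = −6.044 eV.
The photon energy is |E_5 − E_3| = 3.87 eV.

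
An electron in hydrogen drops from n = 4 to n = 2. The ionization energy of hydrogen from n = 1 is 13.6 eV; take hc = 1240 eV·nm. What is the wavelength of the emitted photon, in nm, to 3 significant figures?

486 nm

ΔE = 13.60 × (1/2² − 1/4²) = 13.60 × 0.1875 = 2.550 eV.
λ = hc/ΔE = 1240 / 2.550 = 486 nm.
This line belongs to the Balmer series.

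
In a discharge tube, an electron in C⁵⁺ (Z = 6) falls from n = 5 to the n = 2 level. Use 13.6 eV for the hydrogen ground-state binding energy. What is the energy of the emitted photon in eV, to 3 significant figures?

The Bohr energies scale as Z², so for Z = 6: E_n = −489.6/n² eV.
E_5 = −489.6/25 = −19.58 eV and E_2 = −489.6/4 = −122.4 eV.
The photon energy is |E_5 − E_2| = 103 eV.

103 eV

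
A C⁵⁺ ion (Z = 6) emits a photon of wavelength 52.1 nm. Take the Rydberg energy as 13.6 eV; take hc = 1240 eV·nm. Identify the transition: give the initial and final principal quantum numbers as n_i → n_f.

n_i = 4, n_f = 3

The photon energy is ΔE = hc/λ = 1240 / 52.1 = 23.80 eV.
With Z = 6, ΔE = 489.6 × (1/n_f² − 1/n_i²), so 1/n_f² − 1/n_i² = 0.04861.
Trying n_f = 3 gives 1/n_i² = 0.06250, i.e. n_i ≈ 4; this pair matches.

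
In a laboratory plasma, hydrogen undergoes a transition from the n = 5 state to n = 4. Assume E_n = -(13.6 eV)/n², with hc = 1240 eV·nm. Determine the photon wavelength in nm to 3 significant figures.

ΔE = 13.60 × (1/4² − 1/5²) = 13.60 × 0.02250 = 0.3060 eV.
λ = hc/ΔE = 1240 / 0.3060 = 4050 nm.
This line belongs to the Brackett series.

4050 nm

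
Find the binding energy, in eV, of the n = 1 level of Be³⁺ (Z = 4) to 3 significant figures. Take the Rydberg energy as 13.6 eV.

E_n = −13.6 Z²/n² = −217.6/n² eV for Z = 4.
E_1 = −217.6/1 = −218 eV, so ionization (to E = 0) requires 218 eV.

218 eV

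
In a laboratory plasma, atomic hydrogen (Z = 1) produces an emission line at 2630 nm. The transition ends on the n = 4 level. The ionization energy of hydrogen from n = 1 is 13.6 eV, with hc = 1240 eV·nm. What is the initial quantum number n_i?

n_i = 6

The photon energy is ΔE = hc/λ = 1240 / 2630 = 0.4715 eV.
With Z = 1, ΔE = 13.60 × (1/n_f² − 1/n_i²), so 1/n_f² − 1/n_i² = 0.03467.
With n_f = 4: 1/n_i² = 1/16 − 0.03467 = 0.02783, so n_i ≈ 5.99.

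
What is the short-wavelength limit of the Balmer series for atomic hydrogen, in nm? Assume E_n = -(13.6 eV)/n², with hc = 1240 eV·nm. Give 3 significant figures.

The Balmer series has lower level n_f = 2; the series limit corresponds to n_i → ∞.
ΔE_max = 13.6 × 1 / 2² = 3.400 eV.
λ_min = 1240 / 3.400 = 365 nm.

365 nm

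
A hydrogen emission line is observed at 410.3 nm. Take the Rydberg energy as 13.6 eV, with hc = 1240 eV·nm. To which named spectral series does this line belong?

Balmer

ΔE = 1240/410.3 = 3.022 eV.
This matches 13.6 × (1/2² − 1/6²), so n_f = 2: the Balmer series.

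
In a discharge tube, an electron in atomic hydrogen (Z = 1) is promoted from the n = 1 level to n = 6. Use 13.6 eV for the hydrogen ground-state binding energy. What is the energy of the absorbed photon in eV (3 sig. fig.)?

13.2 eV

E_6 = −13.60/36 = −0.3778 eV and E_1 = −13.60/1 = −13.60 eV.
The photon energy is |E_6 − E_1| = 13.2 eV.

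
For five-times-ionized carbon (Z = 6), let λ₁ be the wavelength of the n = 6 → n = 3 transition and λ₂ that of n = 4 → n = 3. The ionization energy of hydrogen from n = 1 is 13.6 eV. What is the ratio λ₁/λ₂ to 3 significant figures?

0.583

λ ∝ 1/ΔE ∝ 1/(1/n_f² − 1/n_i²), and the Z² and hc factors cancel in the ratio.
λ₁/λ₂ = (1/3² − 1/4²)/(1/3² − 1/6²) = 0.04861/0.08333 = 0.583.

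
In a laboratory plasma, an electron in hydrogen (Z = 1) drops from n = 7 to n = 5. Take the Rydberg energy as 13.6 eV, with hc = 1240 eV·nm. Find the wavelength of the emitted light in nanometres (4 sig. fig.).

ΔE = 13.60 × (1/5² − 1/7²) = 13.60 × 0.01959 = 0.2664 eV.
λ = hc/ΔE = 1240 / 0.2664 = 4654 nm.

4654 nm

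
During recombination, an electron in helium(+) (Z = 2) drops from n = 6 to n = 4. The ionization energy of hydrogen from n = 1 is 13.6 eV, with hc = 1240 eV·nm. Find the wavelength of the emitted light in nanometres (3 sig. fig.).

656 nm

For Z = 2 the level energies scale as Z², so the effective Rydberg energy is 13.6 × 4 = 54.40 eV.
ΔE = 54.40 × (1/4² − 1/6²) = 54.40 × 0.03472 = 1.889 eV.
λ = hc/ΔE = 1240 / 1.889 = 656 nm.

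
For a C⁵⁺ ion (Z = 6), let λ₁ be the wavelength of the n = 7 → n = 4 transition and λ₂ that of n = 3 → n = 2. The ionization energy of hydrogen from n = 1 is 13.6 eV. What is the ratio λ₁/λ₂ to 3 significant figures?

λ ∝ 1/ΔE ∝ 1/(1/n_f² − 1/n_i²), and the Z² and hc factors cancel in the ratio.
λ₁/λ₂ = (1/2² − 1/3²)/(1/4² − 1/7²) = 0.1389/0.04209 = 3.30.

3.30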